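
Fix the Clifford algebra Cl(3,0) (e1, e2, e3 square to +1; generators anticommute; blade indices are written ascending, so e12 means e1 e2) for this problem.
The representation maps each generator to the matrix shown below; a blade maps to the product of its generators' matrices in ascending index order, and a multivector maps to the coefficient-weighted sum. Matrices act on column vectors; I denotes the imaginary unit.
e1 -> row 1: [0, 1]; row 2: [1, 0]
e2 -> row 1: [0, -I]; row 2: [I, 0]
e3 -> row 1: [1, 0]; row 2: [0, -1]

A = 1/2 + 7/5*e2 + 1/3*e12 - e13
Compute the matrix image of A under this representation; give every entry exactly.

Bivector images (products of the table entries): rho(e12) = rho(e1)rho(e2) = row 1: [I, 0]; row 2: [0, -I]; rho(e13) = rho(e1)rho(e3) = row 1: [0, -1]; row 2: [1, 0].
M = (1/2)*1 + (7/5)*rho(e2) + (1/3)*rho(e12) + (-1)*rho(e13), summed entrywise (1 is the identity matrix):
Answer: row 1: [1/2 + I/3, 1 - 7*I/5]; row 2: [-1 + 7*I/5, 1/2 - I/3]


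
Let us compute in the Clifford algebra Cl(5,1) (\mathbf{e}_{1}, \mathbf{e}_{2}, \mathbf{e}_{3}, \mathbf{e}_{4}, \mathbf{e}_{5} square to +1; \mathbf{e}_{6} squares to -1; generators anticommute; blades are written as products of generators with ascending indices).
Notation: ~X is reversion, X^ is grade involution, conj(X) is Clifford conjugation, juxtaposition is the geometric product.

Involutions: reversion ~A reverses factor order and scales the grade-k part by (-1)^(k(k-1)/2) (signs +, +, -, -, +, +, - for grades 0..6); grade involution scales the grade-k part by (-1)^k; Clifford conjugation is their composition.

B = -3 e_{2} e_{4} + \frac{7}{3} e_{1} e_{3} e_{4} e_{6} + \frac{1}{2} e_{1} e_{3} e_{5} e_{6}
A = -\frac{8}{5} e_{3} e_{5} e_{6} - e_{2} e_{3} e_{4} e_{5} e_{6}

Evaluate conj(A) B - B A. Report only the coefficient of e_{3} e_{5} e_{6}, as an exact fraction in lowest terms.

first term: \frac{4}{5} e_{1} + \frac{1}{2} e_{1} e_{2} e_{4} - \frac{7}{3} e_{1} e_{2} e_{5} - \frac{56}{15} e_{1} e_{4} e_{5} - 3 e_{3} e_{5} e_{6} - \frac{24}{5} e_{2} e_{3} e_{4} e_{5} e_{6}
second term: -\frac{4}{5} e_{1} + \frac{1}{2} e_{1} e_{2} e_{4} - \frac{7}{3} e_{1} e_{2} e_{5} - \frac{56}{15} e_{1} e_{4} e_{5} + 3 e_{3} e_{5} e_{6} - \frac{24}{5} e_{2} e_{3} e_{4} e_{5} e_{6}
Answer: -6


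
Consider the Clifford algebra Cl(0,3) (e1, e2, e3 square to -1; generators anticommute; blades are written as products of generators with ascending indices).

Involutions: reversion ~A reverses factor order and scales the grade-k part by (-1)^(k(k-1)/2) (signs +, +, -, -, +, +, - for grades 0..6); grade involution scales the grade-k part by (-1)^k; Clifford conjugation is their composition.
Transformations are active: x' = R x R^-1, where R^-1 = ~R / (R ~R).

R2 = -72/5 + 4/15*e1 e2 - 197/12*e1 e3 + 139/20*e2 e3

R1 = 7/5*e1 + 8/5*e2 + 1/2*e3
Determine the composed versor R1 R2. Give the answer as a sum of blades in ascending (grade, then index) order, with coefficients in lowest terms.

Distribute over the terms of R1 (each basis-blade product reordered to ascending indices, repeated generators contracted through their squares):
(7/5*e1) R2 = -504/25*e1 - 28/75*e2 + 1379/60*e3 + 973/100*e1 e2 e3
(8/5*e2) R2 = 32/75*e1 - 576/25*e2 - 278/25*e3 + 394/15*e1 e2 e3
(1/2*e3) R2 = -197/24*e1 + 139/40*e2 - 36/5*e3 + 2/15*e1 e2 e3
Summing the partial products and collecting blades:
Answer: -3353/120*e1 - 11963/600*e2 + 1399/300*e3 + 3613/100*e1 e2 e3


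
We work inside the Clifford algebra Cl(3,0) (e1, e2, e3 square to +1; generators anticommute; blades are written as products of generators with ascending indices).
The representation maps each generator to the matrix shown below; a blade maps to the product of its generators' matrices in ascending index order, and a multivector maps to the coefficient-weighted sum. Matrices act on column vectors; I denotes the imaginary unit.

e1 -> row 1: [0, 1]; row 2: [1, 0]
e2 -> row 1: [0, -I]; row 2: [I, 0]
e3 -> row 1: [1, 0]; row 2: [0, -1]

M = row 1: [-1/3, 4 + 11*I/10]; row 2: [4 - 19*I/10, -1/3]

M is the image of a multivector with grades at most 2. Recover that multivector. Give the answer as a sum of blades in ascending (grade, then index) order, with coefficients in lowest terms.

Method: 1, rho(e1), rho(e2), rho(e3) form a trace-orthogonal basis of the 2x2 complex matrices (tr(X Y) = 2 if X = Y, else 0), so M = m0*1 + m1*rho(e1) + m2*rho(e2) + m3*rho(e3) with m0 = tr(M)/2 = -1/3, m1 = tr(M rho(e1))/2 = 4 - 2*I/5, m2 = tr(M rho(e2))/2 = -3/2, m3 = tr(M rho(e3))/2 = 0.
Multiplying table entries, the bivector images are rho(e1 e2) = I*rho(e3), rho(e1 e3) = -I*rho(e2), rho(e2 e3) = I*rho(e1); with real blade coefficients the real parts of m0..m3 are the coefficients of 1, e1, e2, e3 and the imaginary parts give the bivectors (e2 e3: Im m1, e1 e3: -Im m2, e1 e2: Im m3).
Answer: -1/3 + 4*e1 - 3/2*e2 - 2/5*e2 e3


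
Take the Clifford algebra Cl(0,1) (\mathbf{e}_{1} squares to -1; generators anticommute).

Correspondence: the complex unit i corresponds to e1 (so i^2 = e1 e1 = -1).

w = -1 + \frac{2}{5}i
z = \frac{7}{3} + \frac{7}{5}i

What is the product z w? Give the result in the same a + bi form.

In blades: z = \frac{7}{3} + \frac{7}{5} e_{1}, w = -1 + \frac{2}{5} e_{1}.
Distribute z over w term by term (generator squares from the signature, products reordered to ascending indices): (\frac{7}{3})*w = -\frac{7}{3} + \frac{14}{15} e_{1}; (\frac{7}{5} e_{1})*w = -\frac{14}{25} - \frac{7}{5} e_{1}.
Sum: -\frac{217}{75} - \frac{7}{15} e_{1}; translating back through the correspondence:
Answer: -\frac{217}{75} - \frac{7}{15}i


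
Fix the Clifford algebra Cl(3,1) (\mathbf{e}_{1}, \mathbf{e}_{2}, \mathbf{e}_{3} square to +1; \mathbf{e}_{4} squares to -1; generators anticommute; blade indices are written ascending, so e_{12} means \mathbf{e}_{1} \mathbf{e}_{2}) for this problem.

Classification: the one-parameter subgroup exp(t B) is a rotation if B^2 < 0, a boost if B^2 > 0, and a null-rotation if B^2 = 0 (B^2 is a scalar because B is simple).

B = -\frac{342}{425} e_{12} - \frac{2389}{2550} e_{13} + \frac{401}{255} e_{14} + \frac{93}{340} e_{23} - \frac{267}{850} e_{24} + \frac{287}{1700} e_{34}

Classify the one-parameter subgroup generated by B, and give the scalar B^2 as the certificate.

B^2 term by term: the squares give (-\frac{342}{425})^2*(e_{12})^2 + (-\frac{2389}{2550})^2*(e_{13})^2 + (\frac{401}{255})^2*(e_{14})^2 + (\frac{93}{340})^2*(e_{23})^2 + (-\frac{267}{850})^2*(e_{24})^2 + (\frac{287}{1700})^2*(e_{34})^2 = \frac{116964}{180625}*(-1) + \frac{5707321}{6502500}*(-1) + \frac{160801}{65025}*(+1) + \frac{8649}{115600}*(-1) + \frac{71289}{722500}*(+1) + \frac{82369}{2890000}*(+1) = 1 (each basis 2-blade squares to minus the product of its generators' squares); cross terms between blades sharing an index anticommute and cancel; the commuting (index-disjoint) pairs give grade-4 terms 2*c*c'*(blade product), which cancel blade by blade — e_{1234}: -\frac{49077}{180625} - \frac{212621}{361250} + \frac{12431}{14450} = 0 — confirming B is simple. So B^2 = 1.
Answer: boost, certificate B^2 = 1. Note: conjugating B changes its blade decomposition but never the scalar B^2 = 1, whose sign settles the classification.


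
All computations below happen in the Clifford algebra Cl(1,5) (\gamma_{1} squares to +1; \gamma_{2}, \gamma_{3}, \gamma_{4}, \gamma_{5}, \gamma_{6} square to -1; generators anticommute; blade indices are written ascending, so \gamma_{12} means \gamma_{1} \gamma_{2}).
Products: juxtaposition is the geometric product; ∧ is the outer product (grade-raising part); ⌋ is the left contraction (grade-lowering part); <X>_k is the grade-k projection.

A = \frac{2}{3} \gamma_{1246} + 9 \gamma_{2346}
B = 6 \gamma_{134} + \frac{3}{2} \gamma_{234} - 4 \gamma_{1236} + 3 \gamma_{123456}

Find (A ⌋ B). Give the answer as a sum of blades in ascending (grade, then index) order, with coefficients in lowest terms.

step 1: -27 \gamma_{15} + 2 \gamma_{35}
Answer: -27 \gamma_{15} + 2 \gamma_{35}


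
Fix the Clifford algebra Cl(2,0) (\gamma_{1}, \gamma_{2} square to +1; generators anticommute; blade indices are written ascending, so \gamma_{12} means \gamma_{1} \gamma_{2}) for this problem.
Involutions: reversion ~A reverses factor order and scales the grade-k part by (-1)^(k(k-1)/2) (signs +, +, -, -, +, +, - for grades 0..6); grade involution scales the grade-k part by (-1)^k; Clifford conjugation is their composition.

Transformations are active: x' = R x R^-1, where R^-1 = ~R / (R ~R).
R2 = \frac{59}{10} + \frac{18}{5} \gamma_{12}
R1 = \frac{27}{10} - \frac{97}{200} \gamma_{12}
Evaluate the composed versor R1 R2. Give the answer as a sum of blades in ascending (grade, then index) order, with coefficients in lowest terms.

Distribute over the terms of R1 (each basis-blade product reordered to ascending indices, repeated generators contracted through their squares):
(\frac{27}{10}) R2 = \frac{1593}{100} + \frac{243}{25} \gamma_{12}
(-\frac{97}{200} \gamma_{12}) R2 = \frac{873}{500} - \frac{5723}{2000} \gamma_{12}
Summing the partial products and collecting blades:
Answer: \frac{4419}{250} + \frac{13717}{2000} \gamma_{12}


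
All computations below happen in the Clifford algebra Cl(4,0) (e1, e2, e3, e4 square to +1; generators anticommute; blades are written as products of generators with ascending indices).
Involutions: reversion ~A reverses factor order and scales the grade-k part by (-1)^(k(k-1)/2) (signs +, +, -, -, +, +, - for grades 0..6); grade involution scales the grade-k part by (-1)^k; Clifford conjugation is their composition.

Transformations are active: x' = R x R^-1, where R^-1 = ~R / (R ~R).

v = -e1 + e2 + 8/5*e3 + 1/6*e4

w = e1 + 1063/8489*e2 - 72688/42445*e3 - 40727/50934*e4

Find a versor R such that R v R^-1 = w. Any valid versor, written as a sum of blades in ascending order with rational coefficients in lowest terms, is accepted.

A norm check does it: q(v) = q(w) = 4129/900, hence R = v + w = 9552/8489*e2 - 4776/42445*e3 - 5373/8489*e4 realises the map — parallel part kept, (v - w)/2 negated, v carried to w.
Answer: 9552/8489*e2 - 4776/42445*e3 - 5373/8489*e4


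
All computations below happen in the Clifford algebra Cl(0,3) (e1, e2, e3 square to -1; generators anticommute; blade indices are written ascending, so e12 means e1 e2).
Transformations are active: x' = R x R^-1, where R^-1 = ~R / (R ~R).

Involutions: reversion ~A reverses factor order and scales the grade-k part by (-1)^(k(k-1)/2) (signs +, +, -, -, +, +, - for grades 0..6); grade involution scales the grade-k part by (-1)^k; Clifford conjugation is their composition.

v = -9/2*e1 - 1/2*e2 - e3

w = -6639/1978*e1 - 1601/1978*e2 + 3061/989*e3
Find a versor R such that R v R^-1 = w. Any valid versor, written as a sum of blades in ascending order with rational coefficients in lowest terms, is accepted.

Construction: equal norms (both -43/2) license R = v + w = -7770/989*e1 - 1295/989*e2 + 2072/989*e3 — nothing changes along that direction, while (v - w)/2 changes sign, so v maps onto w.
Answer: -7770/989*e1 - 1295/989*e2 + 2072/989*e3


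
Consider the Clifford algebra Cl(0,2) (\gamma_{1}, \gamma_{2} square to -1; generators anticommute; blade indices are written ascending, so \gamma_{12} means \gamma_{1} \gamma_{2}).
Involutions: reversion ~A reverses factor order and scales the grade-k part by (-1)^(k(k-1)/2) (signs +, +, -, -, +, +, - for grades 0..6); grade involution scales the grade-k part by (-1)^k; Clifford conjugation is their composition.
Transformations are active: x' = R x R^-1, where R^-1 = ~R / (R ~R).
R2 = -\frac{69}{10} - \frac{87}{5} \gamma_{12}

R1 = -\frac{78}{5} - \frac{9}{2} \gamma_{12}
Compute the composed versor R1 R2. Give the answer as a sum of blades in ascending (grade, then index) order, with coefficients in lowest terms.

Distribute over the terms of R1 (each basis-blade product reordered to ascending indices, repeated generators contracted through their squares):
(-\frac{78}{5}) R2 = \frac{2691}{25} + \frac{6786}{25} \gamma_{12}
(-\frac{9}{2} \gamma_{12}) R2 = -\frac{783}{10} + \frac{621}{20} \gamma_{12}
Summing the partial products and collecting blades:
Answer: \frac{1467}{50} + \frac{30249}{100} \gamma_{12}


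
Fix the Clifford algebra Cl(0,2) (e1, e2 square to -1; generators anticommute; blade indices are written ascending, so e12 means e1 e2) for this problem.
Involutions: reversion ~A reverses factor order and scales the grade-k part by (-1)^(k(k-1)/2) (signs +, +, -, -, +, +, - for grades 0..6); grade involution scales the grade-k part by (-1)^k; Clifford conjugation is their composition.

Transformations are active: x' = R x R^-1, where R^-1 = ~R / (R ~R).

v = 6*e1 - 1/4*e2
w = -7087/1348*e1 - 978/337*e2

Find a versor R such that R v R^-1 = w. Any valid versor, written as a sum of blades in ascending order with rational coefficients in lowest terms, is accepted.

Equal squares first: v^2 = w^2 = -577/16. Then v + w = 1001/1348*e1 - 4249/1348*e2 is a versor taking v to w, provided it is invertible.
Answer: 1001/1348*e1 - 4249/1348*e2


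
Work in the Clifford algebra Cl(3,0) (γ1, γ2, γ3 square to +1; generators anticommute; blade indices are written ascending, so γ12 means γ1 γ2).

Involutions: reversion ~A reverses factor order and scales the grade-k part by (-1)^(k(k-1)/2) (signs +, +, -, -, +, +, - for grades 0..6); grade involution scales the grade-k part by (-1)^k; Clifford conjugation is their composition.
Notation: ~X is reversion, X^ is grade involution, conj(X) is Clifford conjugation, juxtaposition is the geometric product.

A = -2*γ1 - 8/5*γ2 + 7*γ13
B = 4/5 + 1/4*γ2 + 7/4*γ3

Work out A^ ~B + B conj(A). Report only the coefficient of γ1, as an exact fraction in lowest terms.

first term: 2/5 + 277/20*γ1 + 32/25*γ2 + 1/2*γ12 + 91/10*γ13 + 14/5*γ23 - 7/4*γ123
second term: 2/5 + 277/20*γ1 + 32/25*γ2 - 1/2*γ12 - 91/10*γ13 - 14/5*γ23 + 7/4*γ123
Answer: 277/10


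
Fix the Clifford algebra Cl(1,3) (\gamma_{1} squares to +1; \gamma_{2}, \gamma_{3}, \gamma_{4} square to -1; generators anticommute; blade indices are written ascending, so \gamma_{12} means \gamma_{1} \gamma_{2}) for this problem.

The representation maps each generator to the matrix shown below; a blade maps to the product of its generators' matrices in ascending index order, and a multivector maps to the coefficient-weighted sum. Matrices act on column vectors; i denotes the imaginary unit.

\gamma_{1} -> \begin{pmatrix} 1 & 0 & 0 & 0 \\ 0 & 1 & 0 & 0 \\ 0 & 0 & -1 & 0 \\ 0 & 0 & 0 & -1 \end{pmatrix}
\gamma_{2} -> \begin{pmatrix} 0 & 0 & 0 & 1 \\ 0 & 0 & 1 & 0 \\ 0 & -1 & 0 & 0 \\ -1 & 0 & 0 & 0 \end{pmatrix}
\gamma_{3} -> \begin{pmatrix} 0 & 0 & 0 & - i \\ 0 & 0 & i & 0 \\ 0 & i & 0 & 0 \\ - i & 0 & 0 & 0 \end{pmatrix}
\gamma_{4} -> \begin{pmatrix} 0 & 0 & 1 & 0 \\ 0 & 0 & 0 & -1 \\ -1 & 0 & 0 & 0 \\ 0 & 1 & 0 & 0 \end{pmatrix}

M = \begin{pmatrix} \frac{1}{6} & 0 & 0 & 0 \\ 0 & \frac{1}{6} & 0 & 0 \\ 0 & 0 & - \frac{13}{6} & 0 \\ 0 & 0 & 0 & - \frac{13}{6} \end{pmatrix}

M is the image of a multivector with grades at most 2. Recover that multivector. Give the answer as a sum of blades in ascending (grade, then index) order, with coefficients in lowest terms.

Method: the blade images are trace-orthogonal — tr(rho(e_A) rho(e_B)^-1) = 4 if A = B and 0 otherwise — and rho(e_A)^-1 = (e_A)^2 * rho(e_A) with (e_A)^2 = +1 or -1, so the coefficient of e_A in the preimage is (e_A)^2 * tr(M rho(e_A))/4.
Nonzero projections over blades of grade <= 2: 1: (1)^2 = +1, tr(M 1) = -4, coefficient -1; \gamma_{1}: (\gamma_{1})^2 = +1, tr(M rho(\gamma_{1})) = \frac{14}{3}, coefficient \frac{7}{6}. Every other blade of grade <= 2 projects to 0.
Answer: -1 + \frac{7}{6} \gamma_{1}


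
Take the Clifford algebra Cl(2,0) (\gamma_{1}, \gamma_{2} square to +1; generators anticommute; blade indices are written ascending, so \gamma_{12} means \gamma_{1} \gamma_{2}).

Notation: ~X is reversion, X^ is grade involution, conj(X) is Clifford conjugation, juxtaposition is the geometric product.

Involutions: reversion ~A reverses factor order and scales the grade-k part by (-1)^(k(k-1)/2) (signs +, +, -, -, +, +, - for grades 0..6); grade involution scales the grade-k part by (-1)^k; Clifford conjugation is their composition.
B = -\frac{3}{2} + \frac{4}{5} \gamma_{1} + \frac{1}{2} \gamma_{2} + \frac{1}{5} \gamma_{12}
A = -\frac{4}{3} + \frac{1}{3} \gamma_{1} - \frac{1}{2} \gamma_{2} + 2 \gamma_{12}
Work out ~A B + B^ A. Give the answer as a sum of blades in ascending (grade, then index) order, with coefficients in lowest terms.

first term: \frac{29}{12} - \frac{37}{15} \gamma_{1} + \frac{7}{4} \gamma_{2} + \frac{33}{10} \gamma_{12}
second term: \frac{19}{12} + \frac{22}{15} \gamma_{1} - \frac{1}{4} \gamma_{2} - \frac{27}{10} \gamma_{12}
Answer: 4 - \gamma_{1} + \frac{3}{2} \gamma_{2} + \frac{3}{5} \gamma_{12}


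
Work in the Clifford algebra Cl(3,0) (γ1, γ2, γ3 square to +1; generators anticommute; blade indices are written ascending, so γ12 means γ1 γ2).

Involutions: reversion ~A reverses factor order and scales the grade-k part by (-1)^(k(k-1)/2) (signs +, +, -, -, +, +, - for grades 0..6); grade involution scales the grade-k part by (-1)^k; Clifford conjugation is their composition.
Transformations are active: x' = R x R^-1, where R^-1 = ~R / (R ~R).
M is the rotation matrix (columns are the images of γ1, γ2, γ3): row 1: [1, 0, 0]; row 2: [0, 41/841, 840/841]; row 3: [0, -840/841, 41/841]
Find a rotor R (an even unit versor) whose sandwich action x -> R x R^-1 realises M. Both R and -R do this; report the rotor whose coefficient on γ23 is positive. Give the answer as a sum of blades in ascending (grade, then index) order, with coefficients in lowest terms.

Method: write R = a + b12*γ12 + b13*γ13 + b23*γ23 with a^2 + b12^2 + b13^2 + b23^2 = 1 (so R^-1 = ~R). Expanding the columns R e_j ~R gives tr M = 4a^2 - 1 and, from the antisymmetric part, M21 - M12 = -4a*b12, M13 - M31 = 4a*b13, M32 - M23 = -4a*b23.
Here tr M = 923/841, so a^2 = (1 + tr M)/4 = 441/841 and a = ±21/29. Taking a = 21/29: M21 - M12 = 0, M13 - M31 = 0, M32 - M23 = -1680/841, giving b12 = 0, b13 = 0, b23 = 20/29, i.e. R = 21/29 + 20/29*γ23.
Its γ23 coefficient is already positive.
Answer: 21/29 + 20/29*γ23. Sheet selection: the two-to-one cover makes ±R indistinguishable at the matrix level (trace 923/841), so uniqueness comes from the required sign on γ23.


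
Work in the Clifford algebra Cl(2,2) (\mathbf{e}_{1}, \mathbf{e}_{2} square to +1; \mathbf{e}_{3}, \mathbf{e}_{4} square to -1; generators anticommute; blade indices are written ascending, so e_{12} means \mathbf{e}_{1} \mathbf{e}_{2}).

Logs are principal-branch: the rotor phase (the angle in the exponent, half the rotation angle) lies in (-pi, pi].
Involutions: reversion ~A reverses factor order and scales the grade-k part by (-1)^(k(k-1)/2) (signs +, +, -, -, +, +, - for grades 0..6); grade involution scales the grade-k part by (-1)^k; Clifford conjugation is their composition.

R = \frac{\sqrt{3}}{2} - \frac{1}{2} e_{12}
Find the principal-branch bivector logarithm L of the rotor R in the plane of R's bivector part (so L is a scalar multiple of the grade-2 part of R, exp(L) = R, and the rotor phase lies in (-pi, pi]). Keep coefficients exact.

The scalar part of R is \frac{\sqrt{3}}{2}, which fixes the principal-branch rotor phase; the unit plane is then the bivector part divided by the sine of that phase, and L is that plane scaled by the phase.
Concretely: cos(phase) = \frac{\sqrt{3}}{2} gives phase = ±\frac{\pi}{6}, and since phase/sin(phase) is even the sign is immaterial: L = (phase/sin(phase)) * <R>_2 = (\frac{\pi}{3}) * <R>_2.
Answer: - \frac{\pi}{6} e_{12}


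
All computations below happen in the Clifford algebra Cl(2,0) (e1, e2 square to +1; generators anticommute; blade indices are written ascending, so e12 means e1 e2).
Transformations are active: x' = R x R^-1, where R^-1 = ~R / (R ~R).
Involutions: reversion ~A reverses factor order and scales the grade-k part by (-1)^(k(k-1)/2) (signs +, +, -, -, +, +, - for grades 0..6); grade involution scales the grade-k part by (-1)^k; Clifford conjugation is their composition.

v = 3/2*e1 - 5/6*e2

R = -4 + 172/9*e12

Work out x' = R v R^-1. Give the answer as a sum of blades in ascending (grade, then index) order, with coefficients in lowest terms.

~R = -4 - 172/9*e12, and R ~R = 30880/81, so R^-1 = ~R / (30880/81).
R v = -592/27*e1 - 76/3*e2
Answer: -2007/1930*e1 + 7903/5790*e2


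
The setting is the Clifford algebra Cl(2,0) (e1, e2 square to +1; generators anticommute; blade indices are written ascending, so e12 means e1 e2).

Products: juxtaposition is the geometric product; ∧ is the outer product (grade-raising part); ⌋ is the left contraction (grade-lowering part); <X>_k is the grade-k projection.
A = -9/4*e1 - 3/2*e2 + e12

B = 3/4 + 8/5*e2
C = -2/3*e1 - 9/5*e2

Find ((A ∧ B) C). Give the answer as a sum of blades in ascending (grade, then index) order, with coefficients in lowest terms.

step 1: -27/16*e1 - 9/8*e2 - 57/20*e12
step 2: 63/20 + 513/100*e1 - 19/10*e2 + 183/80*e12
Answer: 63/20 + 513/100*e1 - 19/10*e2 + 183/80*e12


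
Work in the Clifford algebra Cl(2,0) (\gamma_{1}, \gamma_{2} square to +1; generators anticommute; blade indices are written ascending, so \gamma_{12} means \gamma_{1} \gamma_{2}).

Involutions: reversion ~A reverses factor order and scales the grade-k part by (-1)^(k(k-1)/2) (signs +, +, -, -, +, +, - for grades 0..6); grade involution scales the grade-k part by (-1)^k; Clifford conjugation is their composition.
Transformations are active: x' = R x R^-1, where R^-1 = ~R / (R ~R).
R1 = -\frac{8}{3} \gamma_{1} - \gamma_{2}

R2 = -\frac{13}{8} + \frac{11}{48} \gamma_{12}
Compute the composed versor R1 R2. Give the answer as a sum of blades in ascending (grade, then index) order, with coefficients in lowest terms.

Distribute over the terms of R1 (each basis-blade product reordered to ascending indices, repeated generators contracted through their squares):
(-\frac{8}{3} \gamma_{1}) R2 = \frac{13}{3} \gamma_{1} - \frac{11}{18} \gamma_{2}
(-\gamma_{2}) R2 = \frac{11}{48} \gamma_{1} + \frac{13}{8} \gamma_{2}
Summing the partial products and collecting blades:
Answer: \frac{73}{16} \gamma_{1} + \frac{73}{72} \gamma_{2}


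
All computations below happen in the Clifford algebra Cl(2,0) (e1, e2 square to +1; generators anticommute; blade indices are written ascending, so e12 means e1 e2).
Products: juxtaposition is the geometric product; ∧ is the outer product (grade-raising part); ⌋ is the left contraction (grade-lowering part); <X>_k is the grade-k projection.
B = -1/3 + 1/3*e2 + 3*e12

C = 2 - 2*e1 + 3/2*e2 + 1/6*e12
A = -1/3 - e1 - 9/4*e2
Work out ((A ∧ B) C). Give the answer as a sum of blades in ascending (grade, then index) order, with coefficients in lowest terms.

step 1: 1/9 + 1/3*e1 + 23/36*e2 - 4/3*e12
step 2: 53/72 - 359/216*e1 - 7/6*e2 - 47/54*e12
Answer: 53/72 - 359/216*e1 - 7/6*e2 - 47/54*e12


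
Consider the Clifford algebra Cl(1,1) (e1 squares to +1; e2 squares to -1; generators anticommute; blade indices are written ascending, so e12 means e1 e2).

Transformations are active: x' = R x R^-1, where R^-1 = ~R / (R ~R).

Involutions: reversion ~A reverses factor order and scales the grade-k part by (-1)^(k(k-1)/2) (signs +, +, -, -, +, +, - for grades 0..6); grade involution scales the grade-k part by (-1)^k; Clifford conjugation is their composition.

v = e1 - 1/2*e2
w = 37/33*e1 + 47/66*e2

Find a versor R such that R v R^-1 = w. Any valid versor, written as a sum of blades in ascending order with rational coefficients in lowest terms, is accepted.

Here q(v) = q(w) = 3/4; the classical choice R = v + w = 70/33*e1 + 7/33*e2 then realises v -> w under the sandwich.
Answer: 70/33*e1 + 7/33*e2


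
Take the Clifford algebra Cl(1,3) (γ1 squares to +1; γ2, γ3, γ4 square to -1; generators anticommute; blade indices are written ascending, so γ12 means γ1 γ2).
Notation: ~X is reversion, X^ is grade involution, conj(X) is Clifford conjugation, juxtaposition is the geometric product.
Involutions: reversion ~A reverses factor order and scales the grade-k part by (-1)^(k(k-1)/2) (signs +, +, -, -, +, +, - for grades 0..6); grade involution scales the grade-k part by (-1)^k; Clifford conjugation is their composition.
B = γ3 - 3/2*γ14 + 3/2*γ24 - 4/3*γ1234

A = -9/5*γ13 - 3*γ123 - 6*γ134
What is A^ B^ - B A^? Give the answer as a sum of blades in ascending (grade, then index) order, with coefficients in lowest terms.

first term: -9/5*γ1 + 8*γ2 + 9*γ3 + 4*γ4 + 3*γ12 - 6*γ14 - 12/5*γ24 - 27/10*γ34 - 9*γ123 + 9/2*γ134 - 9/2*γ234 + 27/10*γ1234
second term: -9/5*γ1 - 8*γ2 + 9*γ3 - 4*γ4 - 3*γ12 + 6*γ14 - 12/5*γ24 + 27/10*γ34 + 9*γ123 - 9/2*γ134 + 9/2*γ234 + 27/10*γ1234
Answer: 16*γ2 + 8*γ4 + 6*γ12 - 12*γ14 - 27/5*γ34 - 18*γ123 + 9*γ134 - 9*γ234


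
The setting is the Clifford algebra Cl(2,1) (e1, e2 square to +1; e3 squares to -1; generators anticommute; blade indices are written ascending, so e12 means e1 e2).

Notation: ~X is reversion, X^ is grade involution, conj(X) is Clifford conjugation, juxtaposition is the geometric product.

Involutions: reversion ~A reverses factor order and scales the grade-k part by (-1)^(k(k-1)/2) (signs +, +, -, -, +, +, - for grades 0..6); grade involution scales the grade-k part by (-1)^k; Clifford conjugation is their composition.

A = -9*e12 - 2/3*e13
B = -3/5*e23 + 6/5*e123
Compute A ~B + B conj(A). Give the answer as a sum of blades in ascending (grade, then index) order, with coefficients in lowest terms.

first term: -4/5*e2 - 54/5*e3 - 2/5*e12 - 27/5*e13
second term: -4/5*e2 - 54/5*e3 + 2/5*e12 + 27/5*e13
Answer: -8/5*e2 - 108/5*e3


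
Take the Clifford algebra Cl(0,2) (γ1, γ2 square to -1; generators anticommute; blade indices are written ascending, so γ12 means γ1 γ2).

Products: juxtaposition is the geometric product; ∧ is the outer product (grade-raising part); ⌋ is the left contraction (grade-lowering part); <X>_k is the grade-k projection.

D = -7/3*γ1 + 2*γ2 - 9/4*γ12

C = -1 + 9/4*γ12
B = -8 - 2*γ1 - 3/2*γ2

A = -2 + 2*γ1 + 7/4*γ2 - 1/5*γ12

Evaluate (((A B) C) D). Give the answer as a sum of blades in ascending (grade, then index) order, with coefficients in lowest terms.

step 1: 181/8 - 123/10*γ1 - 53/5*γ2 + 21/10*γ12
step 2: -547/20 - 231/20*γ1 + 1531/40*γ2 + 7809/160*γ12
step 3: 4041/640 - 57559/480*γ1 - 31131/160*γ2 + 30659/240*γ12
Answer: 4041/640 - 57559/480*γ1 - 31131/160*γ2 + 30659/240*γ12


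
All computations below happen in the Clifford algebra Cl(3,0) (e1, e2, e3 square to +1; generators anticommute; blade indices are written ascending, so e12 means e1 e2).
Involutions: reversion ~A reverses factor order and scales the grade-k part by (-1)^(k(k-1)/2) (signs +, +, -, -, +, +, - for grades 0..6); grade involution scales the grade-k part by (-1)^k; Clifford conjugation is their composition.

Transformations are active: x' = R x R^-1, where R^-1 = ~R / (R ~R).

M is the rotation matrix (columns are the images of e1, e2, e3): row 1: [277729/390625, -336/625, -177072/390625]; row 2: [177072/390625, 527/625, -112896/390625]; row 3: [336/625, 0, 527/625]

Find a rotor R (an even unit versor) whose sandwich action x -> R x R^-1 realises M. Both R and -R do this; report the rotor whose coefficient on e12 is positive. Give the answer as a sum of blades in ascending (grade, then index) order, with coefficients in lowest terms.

Method: write R = a + b12*e12 + b13*e13 + b23*e23 with a^2 + b12^2 + b13^2 + b23^2 = 1 (so R^-1 = ~R). Expanding the columns R e_j ~R gives tr M = 4a^2 - 1 and, from the antisymmetric part, M21 - M12 = -4a*b12, M13 - M31 = 4a*b13, M32 - M23 = -4a*b23.
Here tr M = 936479/390625, so a^2 = (1 + tr M)/4 = 331776/390625 and a = ±576/625. Taking a = 576/625: M21 - M12 = 387072/390625, M13 - M31 = -387072/390625, M32 - M23 = 112896/390625, giving b12 = -168/625, b13 = -168/625, b23 = -49/625, i.e. R = 576/625 - 168/625*e12 - 168/625*e13 - 49/625*e23.
Its e12 coefficient is negative, so report the other preimage -R.
Answer: -576/625 + 168/625*e12 + 168/625*e13 + 49/625*e23. Recall the cover is two-to-one: with M of trace 936479/390625, both preimages act alike, and the stated e12 sign chooses the sheet.


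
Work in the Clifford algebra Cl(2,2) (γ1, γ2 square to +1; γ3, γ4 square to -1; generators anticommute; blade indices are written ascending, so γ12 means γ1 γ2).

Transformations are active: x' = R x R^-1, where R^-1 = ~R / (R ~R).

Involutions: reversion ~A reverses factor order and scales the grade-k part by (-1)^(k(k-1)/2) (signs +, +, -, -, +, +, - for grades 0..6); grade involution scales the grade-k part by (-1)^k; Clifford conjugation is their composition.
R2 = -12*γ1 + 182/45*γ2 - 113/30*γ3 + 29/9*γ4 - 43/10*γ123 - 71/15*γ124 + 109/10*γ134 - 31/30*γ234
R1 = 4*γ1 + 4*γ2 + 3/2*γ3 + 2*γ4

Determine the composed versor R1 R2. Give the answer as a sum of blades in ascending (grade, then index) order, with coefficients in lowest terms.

Distribute over the terms of R1 (each basis-blade product reordered to ascending indices, repeated generators contracted through their squares):
(4*γ1) R2 = -48 + 728/45*γ12 - 226/15*γ13 + 116/9*γ14 - 86/5*γ23 - 284/15*γ24 + 218/5*γ34 - 62/15*γ1234
(4*γ2) R2 = 728/45 + 48*γ12 + 86/5*γ13 + 284/15*γ14 - 226/15*γ23 + 116/9*γ24 - 62/15*γ34 - 218/5*γ1234
(3/2*γ3) R2 = 113/20 + 129/20*γ12 + 18*γ13 + 327/20*γ14 - 91/15*γ23 - 31/20*γ24 + 29/6*γ34 - 71/10*γ1234
(2*γ4) R2 = -58/9 + 142/15*γ12 - 109/5*γ13 + 24*γ14 + 31/15*γ23 - 364/45*γ24 + 113/15*γ34 + 43/5*γ1234
Summing the partial products and collecting blades:
Answer: -1957/60 + 14417/180*γ12 - 5/3*γ13 + 12991/180*γ14 - 544/15*γ23 - 941/60*γ24 + 311/6*γ34 - 1387/30*γ1234


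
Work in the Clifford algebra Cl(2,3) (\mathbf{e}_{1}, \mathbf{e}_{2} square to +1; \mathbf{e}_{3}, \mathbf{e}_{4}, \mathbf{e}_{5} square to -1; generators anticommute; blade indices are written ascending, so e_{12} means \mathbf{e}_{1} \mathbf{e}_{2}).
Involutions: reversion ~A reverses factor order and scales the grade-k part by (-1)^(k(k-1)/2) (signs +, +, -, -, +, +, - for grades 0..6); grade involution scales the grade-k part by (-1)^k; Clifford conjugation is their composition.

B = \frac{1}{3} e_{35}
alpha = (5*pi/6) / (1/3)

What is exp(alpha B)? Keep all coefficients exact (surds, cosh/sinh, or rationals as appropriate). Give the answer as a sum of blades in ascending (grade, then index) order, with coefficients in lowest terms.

B^2 = (\frac{1}{3})^2*(e_{35})^2 = \frac{1}{9}*(-1) = -\frac{1}{9} (a basis 2-blade squares to minus the product of its generators' squares).
B^2 = -\frac{1}{9} — circular case — the even/odd split gives cos and sin: l = \frac{1}{3}, alpha*l = \frac{5 \pi}{6}, so exp(alpha B) = cos(\frac{5 \pi}{6}) + (sin(\frac{5 \pi}{6})/(\frac{1}{3}))*B = - \frac{\sqrt{3}}{2} + (\frac{3}{2})*B.
Answer: - \frac{\sqrt{3}}{2} + \frac{1}{2} e_{35}


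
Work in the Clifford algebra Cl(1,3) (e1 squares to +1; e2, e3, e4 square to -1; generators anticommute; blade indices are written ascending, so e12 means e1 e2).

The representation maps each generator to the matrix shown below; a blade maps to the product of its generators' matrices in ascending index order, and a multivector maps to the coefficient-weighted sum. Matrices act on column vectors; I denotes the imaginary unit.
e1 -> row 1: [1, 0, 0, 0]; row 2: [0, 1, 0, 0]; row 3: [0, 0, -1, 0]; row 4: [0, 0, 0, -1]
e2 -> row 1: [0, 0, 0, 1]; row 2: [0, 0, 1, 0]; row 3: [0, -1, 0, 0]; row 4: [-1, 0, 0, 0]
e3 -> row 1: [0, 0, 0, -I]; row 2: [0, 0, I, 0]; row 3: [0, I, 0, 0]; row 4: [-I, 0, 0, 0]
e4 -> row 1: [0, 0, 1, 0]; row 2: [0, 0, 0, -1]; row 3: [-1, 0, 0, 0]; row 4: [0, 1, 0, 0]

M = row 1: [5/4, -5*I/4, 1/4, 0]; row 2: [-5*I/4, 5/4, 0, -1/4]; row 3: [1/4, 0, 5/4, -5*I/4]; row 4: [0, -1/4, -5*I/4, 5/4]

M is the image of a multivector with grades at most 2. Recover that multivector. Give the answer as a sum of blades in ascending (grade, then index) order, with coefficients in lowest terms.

Method: the blade images are trace-orthogonal — tr(rho(e_A) rho(e_B)^-1) = 4 if A = B and 0 otherwise — and rho(e_A)^-1 = (e_A)^2 * rho(e_A) with (e_A)^2 = +1 or -1, so the coefficient of e_A in the preimage is (e_A)^2 * tr(M rho(e_A))/4.
Nonzero projections over blades of grade <= 2: 1: (1)^2 = +1, tr(M 1) = 5, coefficient 5/4; e14: (e14)^2 = +1, tr(M rho(e14)) = 1, coefficient 1/4; e34: (e34)^2 = -1, tr(M rho(e34)) = -5, coefficient 5/4. Every other blade of grade <= 2 projects to 0.
Answer: 5/4 + 1/4*e14 + 5/4*e34


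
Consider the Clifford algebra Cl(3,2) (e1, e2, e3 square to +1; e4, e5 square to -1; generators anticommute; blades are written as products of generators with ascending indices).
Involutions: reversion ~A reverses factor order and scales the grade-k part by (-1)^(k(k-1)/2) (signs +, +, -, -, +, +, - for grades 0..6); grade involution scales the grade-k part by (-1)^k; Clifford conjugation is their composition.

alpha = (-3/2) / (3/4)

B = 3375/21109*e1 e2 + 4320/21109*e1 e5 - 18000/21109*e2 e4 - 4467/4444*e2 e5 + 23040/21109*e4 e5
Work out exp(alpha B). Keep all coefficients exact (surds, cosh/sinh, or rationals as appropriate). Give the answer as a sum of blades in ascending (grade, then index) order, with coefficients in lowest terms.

B^2 term by term: the squares give (3375/21109)^2*(e1 e2)^2 + (4320/21109)^2*(e1 e5)^2 + (-18000/21109)^2*(e2 e4)^2 + (-4467/4444)^2*(e2 e5)^2 + (23040/21109)^2*(e4 e5)^2 = 11390625/445589881*(-1) + 18662400/445589881*(+1) + 324000000/445589881*(+1) + 19954089/19749136*(+1) + 530841600/445589881*(-1) = 9/16 (each basis 2-blade squares to minus the product of its generators' squares); cross terms between blades sharing an index anticommute and cancel; the commuting (index-disjoint) pairs give grade-4 terms 2*c*c'*(blade product), which cancel blade by blade — e1 e2 e4 e5: 155520000/445589881 - 155520000/445589881 = 0 — confirming B is simple. So B^2 = 9/16.
B^2 = 9/16 — B^2 > 0, so the exponential closes hyperbolically: l = 3/4, alpha*l = -3/2, so exp(alpha B) = cosh(-3/2) + (sinh(-3/2)/(3/4))*B = cosh(3/2) + (-4*sinh(3/2)/3)*B.
Answer: cosh(3/2) - 4500*sinh(3/2)/21109*e1 e2 - 5760*sinh(3/2)/21109*e1 e5 + 24000*sinh(3/2)/21109*e2 e4 + 1489*sinh(3/2)/1111*e2 e5 - 30720*sinh(3/2)/21109*e4 e5


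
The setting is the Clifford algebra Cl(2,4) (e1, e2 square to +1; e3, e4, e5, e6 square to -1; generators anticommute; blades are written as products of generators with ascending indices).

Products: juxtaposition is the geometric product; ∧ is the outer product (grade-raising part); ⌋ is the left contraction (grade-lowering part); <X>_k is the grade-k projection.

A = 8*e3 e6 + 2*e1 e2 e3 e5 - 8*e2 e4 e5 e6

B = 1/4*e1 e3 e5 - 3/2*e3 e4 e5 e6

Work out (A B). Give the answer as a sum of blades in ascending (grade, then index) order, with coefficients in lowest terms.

step 1: 1/2*e2 - 12*e2 e3 + 12*e4 e5 - 2*e1 e5 e6 - 3*e1 e2 e4 e6 + 2*e1 e2 e3 e4 e6
Answer: 1/2*e2 - 12*e2 e3 + 12*e4 e5 - 2*e1 e5 e6 - 3*e1 e2 e4 e6 + 2*e1 e2 e3 e4 e6


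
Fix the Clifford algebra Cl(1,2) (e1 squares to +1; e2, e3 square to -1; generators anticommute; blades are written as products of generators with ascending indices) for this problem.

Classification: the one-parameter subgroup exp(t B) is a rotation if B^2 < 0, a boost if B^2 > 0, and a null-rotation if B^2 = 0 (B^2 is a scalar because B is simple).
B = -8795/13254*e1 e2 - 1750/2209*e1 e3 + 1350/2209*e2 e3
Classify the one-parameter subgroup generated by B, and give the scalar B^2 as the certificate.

B^2 term by term: the squares give (-8795/13254)^2*(e1 e2)^2 + (-1750/2209)^2*(e1 e3)^2 + (1350/2209)^2*(e2 e3)^2 = 77352025/175668516*(+1) + 3062500/4879681*(+1) + 1822500/4879681*(-1) = 25/36 (each basis 2-blade squares to minus the product of its generators' squares); cross terms between blades sharing an index anticommute and cancel. So B^2 = 25/36.
Answer: boost, certificate B^2 = 25/36. Why this suffices: the scalar 25/36 survives any versor conjugation, so its sign alone determines the class however B is presented.


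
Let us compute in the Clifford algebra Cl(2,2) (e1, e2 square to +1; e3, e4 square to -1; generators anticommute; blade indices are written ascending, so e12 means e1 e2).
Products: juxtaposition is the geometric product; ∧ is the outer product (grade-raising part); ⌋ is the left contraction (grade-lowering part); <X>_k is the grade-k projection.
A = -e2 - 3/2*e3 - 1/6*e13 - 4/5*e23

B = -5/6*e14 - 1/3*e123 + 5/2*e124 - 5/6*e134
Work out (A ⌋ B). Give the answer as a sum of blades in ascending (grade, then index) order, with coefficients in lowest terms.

step 1: 4/15*e1 - 1/18*e2 + 5/36*e4 - 1/2*e12 - 1/3*e13 + 15/4*e14
Answer: 4/15*e1 - 1/18*e2 + 5/36*e4 - 1/2*e12 - 1/3*e13 + 15/4*e14


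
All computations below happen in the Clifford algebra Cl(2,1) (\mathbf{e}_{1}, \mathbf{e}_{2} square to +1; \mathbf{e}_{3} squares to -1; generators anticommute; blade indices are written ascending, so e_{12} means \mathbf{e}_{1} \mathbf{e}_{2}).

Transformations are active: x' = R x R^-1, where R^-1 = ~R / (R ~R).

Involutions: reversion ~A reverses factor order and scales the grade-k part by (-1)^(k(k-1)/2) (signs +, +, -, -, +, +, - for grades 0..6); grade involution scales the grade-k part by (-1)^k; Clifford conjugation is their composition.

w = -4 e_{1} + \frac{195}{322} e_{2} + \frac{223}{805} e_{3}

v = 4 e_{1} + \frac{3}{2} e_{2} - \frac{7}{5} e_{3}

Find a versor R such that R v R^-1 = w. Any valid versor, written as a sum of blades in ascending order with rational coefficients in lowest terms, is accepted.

Sketch: the shared square \frac{1629}{100} makes R = v + w = \frac{339}{161} e_{2} - \frac{904}{805} e_{3} the natural versor; its sandwich fixes that direction, negates (v - w)/2, and sends v to w.
Answer: \frac{339}{161} e_{2} - \frac{904}{805} e_{3}


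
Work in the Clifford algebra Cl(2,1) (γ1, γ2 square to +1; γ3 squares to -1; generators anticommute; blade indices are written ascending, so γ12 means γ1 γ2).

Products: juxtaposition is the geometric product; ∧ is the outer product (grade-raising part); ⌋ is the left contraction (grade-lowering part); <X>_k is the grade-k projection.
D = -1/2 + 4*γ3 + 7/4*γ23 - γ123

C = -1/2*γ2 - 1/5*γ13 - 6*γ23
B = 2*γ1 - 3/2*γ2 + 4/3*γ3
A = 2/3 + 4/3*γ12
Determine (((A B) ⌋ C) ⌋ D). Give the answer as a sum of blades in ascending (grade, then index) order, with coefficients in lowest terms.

step 1: -2/3*γ1 - 11/3*γ2 + 8/9*γ3 + 16/9*γ123
step 2: 11/6 - 8/45*γ1 - 16/3*γ2 + 332/15*γ3
step 3: -1789/20 + 581/15*γ2 - 2*γ3 + 332/15*γ12 - 16/3*γ13 + 1219/360*γ23 - 11/6*γ123
Answer: -1789/20 + 581/15*γ2 - 2*γ3 + 332/15*γ12 - 16/3*γ13 + 1219/360*γ23 - 11/6*γ123


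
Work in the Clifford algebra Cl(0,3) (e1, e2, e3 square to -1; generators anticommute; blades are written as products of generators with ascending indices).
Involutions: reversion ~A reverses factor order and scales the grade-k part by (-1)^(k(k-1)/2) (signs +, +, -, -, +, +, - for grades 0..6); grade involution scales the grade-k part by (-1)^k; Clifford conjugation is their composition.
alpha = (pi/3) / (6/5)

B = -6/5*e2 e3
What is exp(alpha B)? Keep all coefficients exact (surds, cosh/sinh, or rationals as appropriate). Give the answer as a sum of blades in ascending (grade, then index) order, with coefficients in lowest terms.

B^2 = (-6/5)^2*(e2 e3)^2 = 36/25*(-1) = -36/25 (a basis 2-blade squares to minus the product of its generators' squares).
B^2 = -36/25 — B^2 < 0, so the exponential closes trigonometrically: l = 6/5, alpha*l = pi/3, so exp(alpha B) = cos(pi/3) + (sin(pi/3)/(6/5))*B = 1/2 + (5*sqrt(3)/12)*B.
Answer: 1/2 - sqrt(3)/2*e2 e3


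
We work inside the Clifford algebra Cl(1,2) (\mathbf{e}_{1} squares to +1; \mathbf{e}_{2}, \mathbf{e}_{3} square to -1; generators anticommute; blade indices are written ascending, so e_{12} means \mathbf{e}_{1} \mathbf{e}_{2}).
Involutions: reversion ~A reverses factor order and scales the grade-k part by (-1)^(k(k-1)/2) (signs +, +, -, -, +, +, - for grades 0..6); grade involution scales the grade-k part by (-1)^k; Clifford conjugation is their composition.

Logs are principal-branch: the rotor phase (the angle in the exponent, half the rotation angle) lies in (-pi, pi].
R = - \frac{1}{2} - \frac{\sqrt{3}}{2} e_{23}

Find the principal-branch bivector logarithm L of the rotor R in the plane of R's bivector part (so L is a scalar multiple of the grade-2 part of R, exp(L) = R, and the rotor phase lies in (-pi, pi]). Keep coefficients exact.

The scalar part of R is - \frac{1}{2}, which pins the rotor phase on the principal branch; dividing the bivector part by the sine of that phase recovers the unit plane, and L is the phase times that plane.
Concretely: cos(phase) = - \frac{1}{2} gives phase = ±\frac{2 \pi}{3}, and since phase/sin(phase) is even the sign is immaterial: L = (phase/sin(phase)) * <R>_2 = (\frac{4 \sqrt{3} \pi}{9}) * <R>_2.
Answer: - \frac{2 \pi}{3} e_{23}
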